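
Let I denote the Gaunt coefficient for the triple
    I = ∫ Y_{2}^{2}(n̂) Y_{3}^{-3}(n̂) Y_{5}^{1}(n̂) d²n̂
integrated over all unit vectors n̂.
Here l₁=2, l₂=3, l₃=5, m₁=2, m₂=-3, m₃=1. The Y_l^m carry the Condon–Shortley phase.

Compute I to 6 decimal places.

m-sum 0 ✓  L=10 even ✓  1≤5≤5 ✓
Π(2lᵢ+1) = 5×7×11 = 385
triangle coeff Δ(2,3,5) = 1/2310
Σ_t [0,0]: t=0:+1/144 = 1/144
(3j)²=10/231 [(2 3 5; 0 0 0)], sign=-1
Σ_t [0,0]: t=0:+1/17280 = 1/17280
(3j)²=1/2310 [(2 3 5; 2 -3 1)], sign=+1
⇒ 4πI² = 5/693
I = (-1)√(5/693/(4π)) = -0.02396147

-0.023961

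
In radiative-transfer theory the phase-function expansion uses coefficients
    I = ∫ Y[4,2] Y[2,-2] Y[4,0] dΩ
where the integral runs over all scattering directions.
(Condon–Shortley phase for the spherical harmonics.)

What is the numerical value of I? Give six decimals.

-0.190365

Rules hold: Σm=0, L=10 even, 2≤4≤6.
N = 9·5·9 = 405
Δ = 2!·6!·2!/11! = 1/13860
Racah Σ t=0..2: t=0:+1/192 t=1:−1/36 t=2:+1/192 = -5/288
⇒ 3j(4 2 4; 0 0 0)² = 20/693, sgn -1
Racah Σ t=0..0: t=0:+1/192 = 1/192
⇒ 3j(4 2 4; 2 -2 0)² = 3/77, sgn +1
4πI² = N·(3j₀)²·(3jₘ)² = 2700/5929
I = -1·√(0.455389/4π) = -0.19036462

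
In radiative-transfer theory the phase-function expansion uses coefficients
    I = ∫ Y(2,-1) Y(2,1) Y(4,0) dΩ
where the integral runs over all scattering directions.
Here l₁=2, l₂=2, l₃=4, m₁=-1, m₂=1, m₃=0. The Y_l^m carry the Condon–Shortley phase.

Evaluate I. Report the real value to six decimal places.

m-sum 0 ✓  L=8 even ✓  0≤4≤4 ✓
Π(2lᵢ+1) = 5×5×9 = 225
triangle coeff Δ(2,2,4) = 1/630
Σ_t [0,0]: t=0:+1/16 = 1/16
(3j)²=2/35 [(2 2 4; 0 0 0)], sign=+1
Σ_t [0,0]: t=0:+1/36 = 1/36
(3j)²=8/315 [(2 2 4; -1 1 0)], sign=+1
⇒ 4πI² = 16/49
I = (+1)√(16/49/(4π)) = 0.16119702

0.161197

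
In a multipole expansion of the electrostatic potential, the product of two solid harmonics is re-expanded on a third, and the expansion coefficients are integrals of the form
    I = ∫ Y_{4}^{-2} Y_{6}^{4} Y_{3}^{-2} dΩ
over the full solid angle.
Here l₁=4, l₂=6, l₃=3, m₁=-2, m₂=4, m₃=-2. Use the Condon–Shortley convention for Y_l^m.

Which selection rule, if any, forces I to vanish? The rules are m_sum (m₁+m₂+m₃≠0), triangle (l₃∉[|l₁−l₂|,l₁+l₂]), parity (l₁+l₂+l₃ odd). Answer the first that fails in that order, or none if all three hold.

Σmᵢ = 0  ✓
l₃∈[|l₁−l₂|,l₁+l₂]=[2,10], have l₃=3  ✓
Σlᵢ = 13 ⇒ odd  ✗

parity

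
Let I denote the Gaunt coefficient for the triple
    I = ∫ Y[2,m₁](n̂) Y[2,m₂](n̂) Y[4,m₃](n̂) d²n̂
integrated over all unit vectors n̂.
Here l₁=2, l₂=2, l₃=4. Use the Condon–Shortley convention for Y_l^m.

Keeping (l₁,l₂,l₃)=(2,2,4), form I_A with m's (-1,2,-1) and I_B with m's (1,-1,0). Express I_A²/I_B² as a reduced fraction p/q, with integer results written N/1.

Same 2,2,4: normalisation and zero-m 3j drop out of the ratio.
A: Δ: 0! 4! 4! / 9! → 1/630; sum: t=0:+1/144 = 1/144; 3j²(2 2 4; -1 2 -1) = Δ·Π!·Σ² = 1/126  (sign -1)
B: Δ: 0! 4! 4! / 9! → 1/630; sum: t=0:+1/36 = 1/36; 3j²(2 2 4; 1 -1 0) = Δ·Π!·Σ² = 8/315  (sign +1)
I_A²/I_B² = (1/126)/(8/315) = 5/16

5/16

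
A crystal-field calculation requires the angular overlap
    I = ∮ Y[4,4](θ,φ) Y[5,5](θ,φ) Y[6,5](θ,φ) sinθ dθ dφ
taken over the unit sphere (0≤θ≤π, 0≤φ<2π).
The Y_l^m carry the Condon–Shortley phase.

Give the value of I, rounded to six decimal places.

0.000000

Σmᵢ = 14 ≠ 0, so the φ-integral vanishes; I = 0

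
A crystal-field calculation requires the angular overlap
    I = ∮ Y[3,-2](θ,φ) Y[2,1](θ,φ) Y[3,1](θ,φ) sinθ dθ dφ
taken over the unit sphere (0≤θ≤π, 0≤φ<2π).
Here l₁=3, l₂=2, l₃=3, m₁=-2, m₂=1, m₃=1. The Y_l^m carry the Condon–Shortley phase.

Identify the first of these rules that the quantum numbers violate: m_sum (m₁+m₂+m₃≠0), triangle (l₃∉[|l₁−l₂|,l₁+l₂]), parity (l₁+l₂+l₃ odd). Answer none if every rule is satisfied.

m₁+m₂+m₃ = -2 + 1 + 1 = 0  ✓
triangle: |3−2|=1 ≤ l₃=3 ≤ 3+2=5  ✓
parity: l₁+l₂+l₃ = 8 is even  ✓

none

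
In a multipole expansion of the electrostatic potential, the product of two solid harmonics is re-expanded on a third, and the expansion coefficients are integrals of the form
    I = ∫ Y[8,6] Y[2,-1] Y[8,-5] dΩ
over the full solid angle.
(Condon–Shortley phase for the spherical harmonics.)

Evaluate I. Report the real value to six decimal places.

0.193241

Checks pass: Σm=0; 18 even; l₃=8∈[6,10].
(2·8+1)(2·2+1)(2·8+1) = 1445
Δ: 2! 14! 2! / 19! → 1/348840
sum: t=0:+1/116121600 t=1:−1/25401600 t=2:+1/116121600 = -1/45158400
3j²(8 2 8; 0 0 0) = Δ·Π!·Σ² = 24/1615  (sign -1)
sum: t=0:+1/1916006400 t=1:−1/12454041600 = 1/2264371200
3j²(8 2 8; 6 -1 -5) = Δ·Π!·Σ² = 847/38760  (sign -1)
combine: 4πI² = 1445·24/1615·847/38760 = 847/1805
take √, sign +1: I = 0.19324051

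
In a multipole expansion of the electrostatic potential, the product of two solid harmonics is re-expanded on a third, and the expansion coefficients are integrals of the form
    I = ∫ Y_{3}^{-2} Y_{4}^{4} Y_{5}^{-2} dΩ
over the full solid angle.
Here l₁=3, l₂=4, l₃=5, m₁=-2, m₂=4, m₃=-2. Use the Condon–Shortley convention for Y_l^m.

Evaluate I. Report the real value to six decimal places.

-0.109480

Checks pass: Σm=0; 12 even; l₃=5∈[1,7].
(2·3+1)(2·4+1)(2·5+1) = 693
Δ: 2! 4! 6! / 13! → 1/180180
sum: t=0:+1/576 t=1:−1/144 t=2:+1/576 = -1/288
3j²(3 4 5; 0 0 0) = Δ·Π!·Σ² = 20/1001  (sign +1)
sum: t=2:+1/8640 = 1/8640
3j²(3 4 5; -2 4 -2) = Δ·Π!·Σ² = 14/1287  (sign -1)
combine: 4πI² = 693·20/1001·14/1287 = 280/1859
take √, sign -1: I = -0.10947990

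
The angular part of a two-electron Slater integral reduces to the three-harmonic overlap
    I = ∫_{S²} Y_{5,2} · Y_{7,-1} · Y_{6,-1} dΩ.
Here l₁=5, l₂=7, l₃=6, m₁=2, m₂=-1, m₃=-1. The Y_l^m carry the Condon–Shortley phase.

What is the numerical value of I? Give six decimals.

0.115962

Rules hold: Σm=0, L=18 even, 2≤6≤12.
N = 11·15·13 = 2145
Δ = 6!·4!·8!/19! = 1/174594420
Racah Σ t=1..5: t=1:−1/4147200 t=2:+1/207360 t=3:−1/82944 t=4:+1/207360 t=5:−1/4147200 = -1/345600
⇒ 3j(5 7 6; 0 0 0)² = 420/46189, sgn -1
Racah Σ t=0..3: t=0:+1/6220800 t=1:−1/345600 t=2:+1/165888 t=3:−1/622080 = 7/4147200
⇒ 3j(5 7 6; 2 -1 -1)² = 2401/277134, sgn -1
4πI² = N·(3j₀)²·(3jₘ)² = 2521050/14919047
I = +1·√(0.168982/4π) = 0.11596188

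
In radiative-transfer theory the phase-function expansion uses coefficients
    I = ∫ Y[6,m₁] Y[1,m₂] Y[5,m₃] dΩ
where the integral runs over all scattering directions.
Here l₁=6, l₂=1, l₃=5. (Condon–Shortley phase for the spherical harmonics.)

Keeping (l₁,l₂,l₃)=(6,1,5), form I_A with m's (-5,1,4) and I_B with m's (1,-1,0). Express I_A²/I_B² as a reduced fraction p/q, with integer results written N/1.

55/21

l's match ⇒ only the (l;m) 3-j factors differ between A and B.
A: triangle coeff Δ(6,1,5) = 1/858; Σ_t [2,2]: t=2:+1/725760 = 1/725760; (3j)²=5/78 [(6 1 5; -5 1 4)], sign=-1
B: triangle coeff Δ(6,1,5) = 1/858; Σ_t [0,0]: t=0:+1/28800 = 1/28800; (3j)²=7/286 [(6 1 5; 1 -1 0)], sign=-1
I_A²/I_B² = (5/78)/(7/286) = 55/21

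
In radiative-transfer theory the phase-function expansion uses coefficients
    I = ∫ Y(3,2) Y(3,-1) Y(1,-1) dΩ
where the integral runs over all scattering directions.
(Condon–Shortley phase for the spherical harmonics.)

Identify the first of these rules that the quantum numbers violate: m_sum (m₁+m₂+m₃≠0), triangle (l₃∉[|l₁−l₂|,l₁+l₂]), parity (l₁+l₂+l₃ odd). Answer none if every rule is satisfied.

Σmᵢ = 0  ✓
l₃∈[|l₁−l₂|,l₁+l₂]=[0,6], have l₃=1  ✓
Σlᵢ = 7 ⇒ odd  ✗

parity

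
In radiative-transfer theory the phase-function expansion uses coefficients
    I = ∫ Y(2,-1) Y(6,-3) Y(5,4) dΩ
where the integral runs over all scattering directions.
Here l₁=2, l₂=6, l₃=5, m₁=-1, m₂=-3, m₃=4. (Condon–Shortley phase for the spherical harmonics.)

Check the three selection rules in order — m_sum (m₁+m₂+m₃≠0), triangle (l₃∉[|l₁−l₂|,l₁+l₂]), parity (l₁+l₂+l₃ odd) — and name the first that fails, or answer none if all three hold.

parity

azimuthal sum: -1 − 3 + 4 = 0  ✓
4 ≤ 5 ≤ 8 (triangle on l)  ✓
L = 2 + 6 + 5 = 13 (odd)  ✗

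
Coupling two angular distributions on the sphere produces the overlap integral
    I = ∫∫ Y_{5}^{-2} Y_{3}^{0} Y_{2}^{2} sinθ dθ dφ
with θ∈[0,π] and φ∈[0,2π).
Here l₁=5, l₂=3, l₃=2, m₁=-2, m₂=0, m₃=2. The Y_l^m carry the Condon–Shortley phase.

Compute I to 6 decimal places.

m-sum 0 ✓  L=10 even ✓  2≤2≤8 ✓
Π(2lᵢ+1) = 11×7×5 = 385
triangle coeff Δ(5,3,2) = 1/2310
Σ_t [3,3]: t=3:−1/144 = -1/144
(3j)²=10/231 [(5 3 2; 0 0 0)], sign=-1
Σ_t [3,3]: t=3:−1/864 = -1/864
(3j)²=1/66 [(5 3 2; -2 0 2)], sign=-1
⇒ 4πI² = 25/99
I = (+1)√(25/99/(4π)) = 0.14175797

0.141758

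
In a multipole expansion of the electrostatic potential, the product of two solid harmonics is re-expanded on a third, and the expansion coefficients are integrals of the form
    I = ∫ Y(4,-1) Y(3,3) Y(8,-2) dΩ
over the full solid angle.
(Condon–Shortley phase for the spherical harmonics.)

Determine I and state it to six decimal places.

triangle: need 1≤l₃≤7, have 8; I=0

0.000000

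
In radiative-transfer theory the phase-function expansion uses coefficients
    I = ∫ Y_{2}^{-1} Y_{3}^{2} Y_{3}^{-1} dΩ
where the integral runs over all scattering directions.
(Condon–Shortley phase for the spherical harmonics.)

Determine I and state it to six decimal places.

0.162868

m-sum 0 ✓  L=8 even ✓  1≤3≤5 ✓
Π(2lᵢ+1) = 5×7×7 = 245
triangle coeff Δ(2,3,3) = 1/3780
Σ_t [0,2]: t=0:+1/24 t=1:−1/4 t=2:+1/24 = -1/6
(3j)²=4/105 [(2 3 3; 0 0 0)], sign=+1
Σ_t [1,2]: t=1:−1/48 t=2:+1/12 = 1/16
(3j)²=1/28 [(2 3 3; -1 2 -1)], sign=+1
⇒ 4πI² = 1/3
I = (+1)√(1/3/(4π)) = 0.16286750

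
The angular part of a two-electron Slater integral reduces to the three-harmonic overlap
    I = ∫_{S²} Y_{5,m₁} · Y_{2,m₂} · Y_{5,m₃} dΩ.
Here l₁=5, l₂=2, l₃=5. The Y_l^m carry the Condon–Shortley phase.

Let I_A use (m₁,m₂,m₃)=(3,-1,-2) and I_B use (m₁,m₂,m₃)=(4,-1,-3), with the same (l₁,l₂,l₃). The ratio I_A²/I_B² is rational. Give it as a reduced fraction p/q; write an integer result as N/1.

100/147

Shared (l₁,l₂,l₃)=(5,2,5): N and (l;000)² cancel in I_A²/I_B².
A: Δ = 2!·8!·2!/13! = 1/38610; Racah Σ t=0..1: t=0:+1/2880 t=1:−1/10080 = 1/4032; ⇒ 3j(5 2 5; 3 -1 -2)² = 10/429, sgn -1
B: Δ = 2!·8!·2!/13! = 1/38610; Racah Σ t=0..1: t=0:+1/10080 t=1:−1/80640 = 1/11520; ⇒ 3j(5 2 5; 4 -1 -3)² = 49/1430, sgn +1
I_A²/I_B² = (10/429)/(49/1430) = 100/147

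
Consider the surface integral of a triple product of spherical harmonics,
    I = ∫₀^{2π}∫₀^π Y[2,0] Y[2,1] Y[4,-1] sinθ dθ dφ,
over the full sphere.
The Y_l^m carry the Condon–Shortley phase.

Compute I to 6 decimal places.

Rules hold: Σm=0, L=8 even, 0≤4≤4.
N = 5·5·9 = 225
Δ = 0!·4!·4!/9! = 1/630
Racah Σ t=0..0: t=0:+1/16 = 1/16
⇒ 3j(2 2 4; 0 0 0)² = 2/35, sgn +1
Racah Σ t=0..0: t=0:+1/24 = 1/24
⇒ 3j(2 2 4; 0 1 -1)² = 1/21, sgn -1
4πI² = N·(3j₀)²·(3jₘ)² = 30/49
I = -1·√(0.612245/4π) = -0.22072812

-0.220728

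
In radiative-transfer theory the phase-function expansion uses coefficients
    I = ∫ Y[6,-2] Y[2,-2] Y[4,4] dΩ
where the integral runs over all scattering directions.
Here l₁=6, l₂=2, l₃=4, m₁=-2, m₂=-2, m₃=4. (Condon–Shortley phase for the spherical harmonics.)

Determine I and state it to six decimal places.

m-sum 0 ✓  L=12 even ✓  4≤4≤8 ✓
Π(2lᵢ+1) = 13×5×9 = 585
triangle coeff Δ(6,2,4) = 1/6435
Σ_t [2,2]: t=2:+1/2304 = 1/2304
(3j)²=5/143 [(6 2 4; 0 0 0)], sign=+1
Σ_t [0,0]: t=0:+1/967680 = 1/967680
(3j)²=1/6435 [(6 2 4; -2 -2 4)], sign=+1
⇒ 4πI² = 5/1573
I = (+1)√(5/1573/(4π)) = 0.01590434

0.015904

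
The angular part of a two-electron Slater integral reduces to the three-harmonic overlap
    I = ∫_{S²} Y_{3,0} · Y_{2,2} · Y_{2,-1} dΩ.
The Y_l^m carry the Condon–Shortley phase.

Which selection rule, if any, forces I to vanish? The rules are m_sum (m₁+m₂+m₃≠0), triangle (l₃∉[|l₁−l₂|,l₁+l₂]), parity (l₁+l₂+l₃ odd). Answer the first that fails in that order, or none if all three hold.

m₁+m₂+m₃ = 0 + 2 − 1 = 1  ✗
triangle: |3−2|=1 ≤ l₃=2 ≤ 3+2=5
parity: l₁+l₂+l₃ = 7 is odd

m_sum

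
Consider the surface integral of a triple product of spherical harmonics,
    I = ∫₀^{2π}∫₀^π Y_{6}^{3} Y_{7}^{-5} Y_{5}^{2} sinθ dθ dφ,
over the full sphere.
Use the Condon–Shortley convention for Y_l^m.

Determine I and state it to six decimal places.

-0.124673

Checks pass: Σm=0; 18 even; l₃=5∈[1,13].
(2·6+1)(2·7+1)(2·5+1) = 2145
Δ: 8! 4! 6! / 19! → 1/174594420
sum: t=2:+1/4147200 t=3:−1/207360 t=4:+1/82944 t=5:−1/207360 t=6:+1/4147200 = 1/345600
3j²(6 7 5; 0 0 0) = Δ·Π!·Σ² = 420/46189  (sign -1)
sum: t=0:+1/11612160 t=1:−1/2419200 t=2:+1/6220800 = -29/174182400
3j²(6 7 5; 3 -5 2) = Δ·Π!·Σ² = 841/83980  (sign +1)
combine: 4πI² = 2145·420/46189·841/83980 = 264915/1356277
take √, sign -1: I = -0.12467350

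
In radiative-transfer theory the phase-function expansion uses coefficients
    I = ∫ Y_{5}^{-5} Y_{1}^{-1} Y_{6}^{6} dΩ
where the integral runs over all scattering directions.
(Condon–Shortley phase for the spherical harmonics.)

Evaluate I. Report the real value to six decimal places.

Checks pass: Σm=0; 12 even; l₃=6∈[4,6].
(2·5+1)(2·1+1)(2·6+1) = 429
Δ: 0! 10! 2! / 13! → 1/858
sum: t=0:+1/14400 = 1/14400
3j²(5 1 6; 0 0 0) = Δ·Π!·Σ² = 6/143  (sign +1)
sum: t=0:+1/7257600 = 1/7257600
3j²(5 1 6; -5 -1 6) = Δ·Π!·Σ² = 1/13  (sign +1)
combine: 4πI² = 429·6/143·1/13 = 18/13
take √, sign +1: I = 0.33194004

0.331940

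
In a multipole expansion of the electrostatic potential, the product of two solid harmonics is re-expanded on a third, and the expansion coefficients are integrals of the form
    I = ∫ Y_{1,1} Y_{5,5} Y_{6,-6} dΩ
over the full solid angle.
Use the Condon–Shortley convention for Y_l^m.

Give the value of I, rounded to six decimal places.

Rules hold: Σm=0, L=12 even, 4≤6≤6.
N = 3·11·13 = 429
Δ = 0!·2!·10!/13! = 1/858
Racah Σ t=0..0: t=0:+1/14400 = 1/14400
⇒ 3j(1 5 6; 0 0 0)² = 6/143, sgn +1
Racah Σ t=0..0: t=0:+1/7257600 = 1/7257600
⇒ 3j(1 5 6; 1 5 -6)² = 1/13, sgn +1
4πI² = N·(3j₀)²·(3jₘ)² = 18/13
I = +1·√(1.38462/4π) = 0.33194004

0.331940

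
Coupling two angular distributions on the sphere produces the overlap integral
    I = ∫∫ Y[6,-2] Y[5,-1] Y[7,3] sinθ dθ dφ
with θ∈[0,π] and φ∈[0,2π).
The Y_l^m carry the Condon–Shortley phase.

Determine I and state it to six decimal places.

Checks pass: Σm=0; 18 even; l₃=7∈[1,11].
(2·6+1)(2·5+1)(2·7+1) = 2145
Δ: 4! 8! 6! / 19! → 1/174594420
sum: t=0:+1/4147200 t=1:−1/207360 t=2:+1/82944 t=3:−1/207360 t=4:+1/4147200 = 1/345600
3j²(6 5 7; 0 0 0) = Δ·Π!·Σ² = 420/46189  (sign -1)
sum: t=0:+1/46448640 t=1:−1/1088640 t=2:+1/276480 t=3:−1/518400 t=4:+1/9953280 = 23/25804800
3j²(6 5 7; -2 -1 3) = Δ·Π!·Σ² = 42849/6466460  (sign +1)
combine: 4πI² = 2145·420/46189·42849/6466460 = 1928205/14919047
take √, sign -1: I = -0.10141475

-0.101415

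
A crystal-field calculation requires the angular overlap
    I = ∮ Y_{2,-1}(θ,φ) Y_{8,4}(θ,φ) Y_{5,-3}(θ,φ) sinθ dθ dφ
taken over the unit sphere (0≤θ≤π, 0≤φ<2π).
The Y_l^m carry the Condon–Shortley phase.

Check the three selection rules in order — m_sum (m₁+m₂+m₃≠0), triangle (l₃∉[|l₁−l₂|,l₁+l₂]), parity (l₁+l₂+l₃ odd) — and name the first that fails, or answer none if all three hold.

azimuthal sum: -1 + 4 − 3 = 0  ✓
6 ≤ 5 ≤ 10 (triangle on l)  ✗
L = 2 + 8 + 5 = 15 (odd)

triangle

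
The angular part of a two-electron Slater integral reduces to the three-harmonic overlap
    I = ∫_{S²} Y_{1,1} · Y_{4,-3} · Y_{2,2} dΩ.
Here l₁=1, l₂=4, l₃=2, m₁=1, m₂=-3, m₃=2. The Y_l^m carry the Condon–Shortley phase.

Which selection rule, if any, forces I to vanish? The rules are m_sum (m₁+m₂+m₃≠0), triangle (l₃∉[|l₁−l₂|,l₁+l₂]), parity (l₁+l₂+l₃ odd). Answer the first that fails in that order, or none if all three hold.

triangle

Σmᵢ = 0  ✓
l₃∈[|l₁−l₂|,l₁+l₂]=[3,5], have l₃=2  ✗
Σlᵢ = 7 ⇒ odd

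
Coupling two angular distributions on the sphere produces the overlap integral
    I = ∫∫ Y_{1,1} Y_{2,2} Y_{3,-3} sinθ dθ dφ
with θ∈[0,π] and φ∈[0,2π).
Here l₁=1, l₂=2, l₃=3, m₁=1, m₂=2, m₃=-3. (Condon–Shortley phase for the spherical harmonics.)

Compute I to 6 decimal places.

Checks pass: Σm=0; 6 even; l₃=3∈[1,3].
(2·1+1)(2·2+1)(2·3+1) = 105
Δ: 0! 2! 4! / 7! → 1/105
sum: t=0:+1/4 = 1/4
3j²(1 2 3; 0 0 0) = Δ·Π!·Σ² = 3/35  (sign -1)
sum: t=0:+1/48 = 1/48
3j²(1 2 3; 1 2 -3) = Δ·Π!·Σ² = 1/7  (sign +1)
combine: 4πI² = 105·3/35·1/7 = 9/7
take √, sign -1: I = -0.31986543

-0.319865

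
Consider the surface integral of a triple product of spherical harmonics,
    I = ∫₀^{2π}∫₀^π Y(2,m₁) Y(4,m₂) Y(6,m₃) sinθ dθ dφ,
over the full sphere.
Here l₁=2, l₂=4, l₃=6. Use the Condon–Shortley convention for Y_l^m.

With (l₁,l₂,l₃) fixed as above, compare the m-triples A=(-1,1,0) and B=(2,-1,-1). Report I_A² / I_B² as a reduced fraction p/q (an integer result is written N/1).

24/7

l's match ⇒ only the (l;m) 3-j factors differ between A and B.
A: triangle coeff Δ(2,4,6) = 1/6435; Σ_t [0,0]: t=0:+1/4320 = 1/4320; (3j)²=8/429 [(2 4 6; -1 1 0)], sign=+1
B: triangle coeff Δ(2,4,6) = 1/6435; Σ_t [0,0]: t=0:+1/17280 = 1/17280; (3j)²=7/1287 [(2 4 6; 2 -1 -1)], sign=-1
I_A²/I_B² = (8/429)/(7/1287) = 24/7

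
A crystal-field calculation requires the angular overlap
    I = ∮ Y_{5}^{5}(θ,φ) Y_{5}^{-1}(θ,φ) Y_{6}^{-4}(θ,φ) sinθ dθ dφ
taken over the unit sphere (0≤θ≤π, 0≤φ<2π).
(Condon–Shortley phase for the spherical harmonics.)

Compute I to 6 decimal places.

0.178246

m-sum 0 ✓  L=16 even ✓  0≤6≤10 ✓
Π(2lᵢ+1) = 11×11×13 = 1573
triangle coeff Δ(5,5,6) = 1/28588560
Σ_t [0,4]: t=0:+1/345600 t=1:−1/13824 t=2:+1/5184 t=3:−1/13824 t=4:+1/345600 = 7/129600
(3j)²=80/7293 [(5 5 6; 0 0 0)], sign=+1
Σ_t [0,0]: t=0:+1/829440 = 1/829440
(3j)²=225/9724 [(5 5 6; 5 -1 -4)], sign=+1
⇒ 4πI² = 1500/3757
I = (+1)√(1500/3757/(4π)) = 0.17824613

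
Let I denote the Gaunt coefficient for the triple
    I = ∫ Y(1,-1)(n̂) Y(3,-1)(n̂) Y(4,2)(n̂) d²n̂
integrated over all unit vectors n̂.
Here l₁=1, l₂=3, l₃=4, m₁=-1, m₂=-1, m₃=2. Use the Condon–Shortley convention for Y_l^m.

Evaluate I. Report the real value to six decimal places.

m-sum 0 ✓  L=8 even ✓  2≤4≤4 ✓
Π(2lᵢ+1) = 3×7×9 = 189
triangle coeff Δ(1,3,4) = 1/252
Σ_t [0,0]: t=0:+1/36 = 1/36
(3j)²=4/63 [(1 3 4; 0 0 0)], sign=+1
Σ_t [0,0]: t=0:+1/96 = 1/96
(3j)²=5/84 [(1 3 4; -1 -1 2)], sign=+1
⇒ 4πI² = 5/7
I = (+1)√(5/7/(4π)) = 0.23841361

0.238414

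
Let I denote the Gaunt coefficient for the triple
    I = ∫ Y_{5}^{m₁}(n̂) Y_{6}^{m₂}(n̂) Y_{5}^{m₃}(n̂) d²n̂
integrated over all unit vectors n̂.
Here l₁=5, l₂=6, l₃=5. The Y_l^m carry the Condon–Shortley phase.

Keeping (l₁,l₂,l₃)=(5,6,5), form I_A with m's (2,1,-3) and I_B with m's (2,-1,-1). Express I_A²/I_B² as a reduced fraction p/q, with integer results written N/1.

7/384

l's match ⇒ only the (l;m) 3-j factors differ between A and B.
A: triangle coeff Δ(5,6,5) = 1/28588560; Σ_t [1,3]: t=1:−1/345600 t=2:+1/34560 t=3:−1/41472 = 1/518400; (3j)²=7/36465 [(5 6 5; 2 1 -3)], sign=+1
B: triangle coeff Δ(5,6,5) = 1/28588560; Σ_t [0,3]: t=0:+1/518400 t=1:−1/23040 t=2:+1/10368 t=3:−1/41472 = 1/32400; (3j)²=128/12155 [(5 6 5; 2 -1 -1)], sign=+1
I_A²/I_B² = (7/36465)/(128/12155) = 7/384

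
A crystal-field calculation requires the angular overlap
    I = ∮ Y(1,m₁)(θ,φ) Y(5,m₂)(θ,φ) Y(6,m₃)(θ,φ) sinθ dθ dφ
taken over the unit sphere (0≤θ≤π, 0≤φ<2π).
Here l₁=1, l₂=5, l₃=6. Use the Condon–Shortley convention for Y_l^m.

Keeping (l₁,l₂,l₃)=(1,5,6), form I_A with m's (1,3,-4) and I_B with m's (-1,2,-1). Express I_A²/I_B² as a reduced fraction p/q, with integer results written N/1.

9/2

l's match ⇒ only the (l;m) 3-j factors differ between A and B.
A: triangle coeff Δ(1,5,6) = 1/858; Σ_t [0,0]: t=0:+1/161280 = 1/161280; (3j)²=15/286 [(1 5 6; 1 3 -4)], sign=+1
B: triangle coeff Δ(1,5,6) = 1/858; Σ_t [0,0]: t=0:+1/60480 = 1/60480; (3j)²=5/429 [(1 5 6; -1 2 -1)], sign=-1
I_A²/I_B² = (15/286)/(5/429) = 9/2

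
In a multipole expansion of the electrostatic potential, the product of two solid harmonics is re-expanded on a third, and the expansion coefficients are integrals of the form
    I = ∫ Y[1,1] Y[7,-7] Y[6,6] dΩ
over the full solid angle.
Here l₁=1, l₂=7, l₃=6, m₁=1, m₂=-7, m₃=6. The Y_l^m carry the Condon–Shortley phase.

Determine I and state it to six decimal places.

m-sum 0 ✓  L=14 even ✓  6≤6≤8 ✓
Π(2lᵢ+1) = 3×15×13 = 585
triangle coeff Δ(1,7,6) = 1/1365
Σ_t [1,1]: t=1:−1/518400 = -1/518400
(3j)²=7/195 [(1 7 6; 0 0 0)], sign=-1
Σ_t [0,0]: t=0:+1/958003200 = 1/958003200
(3j)²=1/15 [(1 7 6; 1 -7 6)], sign=+1
⇒ 4πI² = 7/5
I = (-1)√(7/5/(4π)) = -0.33377906

-0.333779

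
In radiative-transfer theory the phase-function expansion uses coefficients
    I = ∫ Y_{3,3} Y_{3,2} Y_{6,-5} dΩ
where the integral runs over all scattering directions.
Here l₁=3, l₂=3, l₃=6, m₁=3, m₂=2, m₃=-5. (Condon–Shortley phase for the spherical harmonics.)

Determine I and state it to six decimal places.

Checks pass: Σm=0; 12 even; l₃=6∈[0,6].
(2·3+1)(2·3+1)(2·6+1) = 637
Δ: 0! 6! 6! / 13! → 1/12012
sum: t=0:+1/1296 = 1/1296
3j²(3 3 6; 0 0 0) = Δ·Π!·Σ² = 100/3003  (sign +1)
sum: t=0:+1/86400 = 1/86400
3j²(3 3 6; 3 2 -5) = Δ·Π!·Σ² = 1/26  (sign -1)
combine: 4πI² = 637·100/3003·1/26 = 350/429
take √, sign -1: I = -0.25480060

-0.254801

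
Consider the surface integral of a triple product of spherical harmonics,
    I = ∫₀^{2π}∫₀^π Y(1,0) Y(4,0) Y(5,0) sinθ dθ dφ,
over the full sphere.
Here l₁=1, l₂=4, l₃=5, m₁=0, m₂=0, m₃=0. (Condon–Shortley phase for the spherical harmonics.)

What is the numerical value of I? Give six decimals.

0.245532

Checks pass: Σm=0; 10 even; l₃=5∈[3,5].
(2·1+1)(2·4+1)(2·5+1) = 297
Δ: 0! 2! 8! / 11! → 1/495
sum: t=0:+1/576 = 1/576
3j²(1 4 5; 0 0 0) = Δ·Π!·Σ² = 5/99  (sign -1)
(m-triple is (0,0,0) — same symbol as above.)
combine: 4πI² = 297·5/99·5/99 = 25/33
take √, sign +1: I = 0.24553200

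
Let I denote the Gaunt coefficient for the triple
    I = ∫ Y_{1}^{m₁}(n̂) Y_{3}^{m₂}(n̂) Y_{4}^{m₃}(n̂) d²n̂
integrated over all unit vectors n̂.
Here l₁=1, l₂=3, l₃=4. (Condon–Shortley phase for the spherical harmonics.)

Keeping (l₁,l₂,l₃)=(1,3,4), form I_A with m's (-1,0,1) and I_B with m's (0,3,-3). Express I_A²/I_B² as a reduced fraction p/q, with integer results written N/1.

10/7

l's match ⇒ only the (l;m) 3-j factors differ between A and B.
A: triangle coeff Δ(1,3,4) = 1/252; Σ_t [0,0]: t=0:+1/72 = 1/72; (3j)²=5/126 [(1 3 4; -1 0 1)], sign=-1
B: triangle coeff Δ(1,3,4) = 1/252; Σ_t [0,0]: t=0:+1/720 = 1/720; (3j)²=1/36 [(1 3 4; 0 3 -3)], sign=-1
I_A²/I_B² = (5/126)/(1/36) = 10/7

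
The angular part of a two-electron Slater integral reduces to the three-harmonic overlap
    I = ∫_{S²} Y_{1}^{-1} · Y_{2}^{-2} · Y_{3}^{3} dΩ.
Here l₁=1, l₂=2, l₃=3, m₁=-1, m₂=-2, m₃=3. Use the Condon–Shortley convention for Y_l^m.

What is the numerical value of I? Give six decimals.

-0.319865

Checks pass: Σm=0; 6 even; l₃=3∈[1,3].
(2·1+1)(2·2+1)(2·3+1) = 105
Δ: 0! 2! 4! / 7! → 1/105
sum: t=0:+1/4 = 1/4
3j²(1 2 3; 0 0 0) = Δ·Π!·Σ² = 3/35  (sign -1)
sum: t=0:+1/48 = 1/48
3j²(1 2 3; -1 -2 3) = Δ·Π!·Σ² = 1/7  (sign +1)
combine: 4πI² = 105·3/35·1/7 = 9/7
take √, sign -1: I = -0.31986543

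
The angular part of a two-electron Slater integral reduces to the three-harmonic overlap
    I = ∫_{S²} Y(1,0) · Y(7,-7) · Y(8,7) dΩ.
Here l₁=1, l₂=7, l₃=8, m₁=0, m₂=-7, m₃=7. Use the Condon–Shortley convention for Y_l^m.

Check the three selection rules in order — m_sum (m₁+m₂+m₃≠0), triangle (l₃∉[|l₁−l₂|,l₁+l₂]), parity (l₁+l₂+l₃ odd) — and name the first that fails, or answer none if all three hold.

none

Σmᵢ = 0  ✓
l₃∈[|l₁−l₂|,l₁+l₂]=[6,8], have l₃=8  ✓
Σlᵢ = 16 ⇒ even  ✓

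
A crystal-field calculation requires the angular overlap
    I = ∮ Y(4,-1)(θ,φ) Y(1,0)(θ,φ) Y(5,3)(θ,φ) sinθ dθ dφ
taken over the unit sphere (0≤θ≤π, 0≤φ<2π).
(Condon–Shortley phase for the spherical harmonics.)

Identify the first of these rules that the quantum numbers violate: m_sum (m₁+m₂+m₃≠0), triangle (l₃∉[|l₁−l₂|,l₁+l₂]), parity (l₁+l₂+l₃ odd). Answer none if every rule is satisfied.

m_sum

azimuthal sum: -1 + 0 + 3 = 2  ✗
3 ≤ 5 ≤ 5 (triangle on l)
L = 4 + 1 + 5 = 10 (even)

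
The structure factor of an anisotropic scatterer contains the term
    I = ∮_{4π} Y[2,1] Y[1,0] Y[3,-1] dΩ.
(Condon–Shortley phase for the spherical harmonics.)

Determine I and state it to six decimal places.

-0.233597

Checks pass: Σm=0; 6 even; l₃=3∈[1,3].
(2·2+1)(2·1+1)(2·3+1) = 105
Δ: 0! 4! 2! / 7! → 1/105
sum: t=0:+1/4 = 1/4
3j²(2 1 3; 0 0 0) = Δ·Π!·Σ² = 3/35  (sign -1)
sum: t=0:+1/6 = 1/6
3j²(2 1 3; 1 0 -1) = Δ·Π!·Σ² = 8/105  (sign +1)
combine: 4πI² = 105·3/35·8/105 = 24/35
take √, sign -1: I = -0.23359668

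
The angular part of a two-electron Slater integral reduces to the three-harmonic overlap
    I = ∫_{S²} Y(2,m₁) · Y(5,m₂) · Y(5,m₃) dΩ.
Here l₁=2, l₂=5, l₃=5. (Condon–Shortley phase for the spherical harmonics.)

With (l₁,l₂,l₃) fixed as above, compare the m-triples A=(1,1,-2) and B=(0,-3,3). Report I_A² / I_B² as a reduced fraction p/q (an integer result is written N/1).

42/1

l's match ⇒ only the (l;m) 3-j factors differ between A and B.
A: triangle coeff Δ(2,5,5) = 1/38610; Σ_t [0,1]: t=0:+1/2880 t=1:−1/1440 = -1/2880; (3j)²=7/715 [(2 5 5; 1 1 -2)], sign=+1
B: triangle coeff Δ(2,5,5) = 1/38610; Σ_t [0,2]: t=0:+1/5760 t=1:−1/5040 t=2:+1/161280 = -1/53760; (3j)²=1/4290 [(2 5 5; 0 -3 3)], sign=-1
I_A²/I_B² = (7/715)/(1/4290) = 42/1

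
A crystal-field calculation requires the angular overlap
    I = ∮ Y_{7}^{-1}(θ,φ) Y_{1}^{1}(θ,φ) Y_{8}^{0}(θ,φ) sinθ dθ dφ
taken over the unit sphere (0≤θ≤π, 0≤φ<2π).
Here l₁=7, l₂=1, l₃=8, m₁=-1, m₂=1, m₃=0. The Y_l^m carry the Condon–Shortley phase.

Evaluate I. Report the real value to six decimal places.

Rules hold: Σm=0, L=16 even, 6≤8≤8.
N = 15·3·17 = 765
Δ = 0!·14!·2!/17! = 1/2040
Racah Σ t=0..0: t=0:+1/25401600 = 1/25401600
⇒ 3j(7 1 8; 0 0 0)² = 8/255, sgn +1
Racah Σ t=0..0: t=0:+1/58060800 = 1/58060800
⇒ 3j(7 1 8; -1 1 0)² = 7/510, sgn +1
4πI² = N·(3j₀)²·(3jₘ)² = 28/85
I = +1·√(0.329412/4π) = 0.16190663

0.161907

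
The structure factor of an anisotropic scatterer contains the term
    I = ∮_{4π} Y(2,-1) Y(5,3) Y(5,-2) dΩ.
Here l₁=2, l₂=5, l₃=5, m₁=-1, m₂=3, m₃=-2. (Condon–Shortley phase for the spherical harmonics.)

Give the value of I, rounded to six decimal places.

-0.161739

Checks pass: Σm=0; 12 even; l₃=5∈[3,7].
(2·2+1)(2·5+1)(2·5+1) = 605
Δ: 2! 2! 8! / 13! → 1/38610
sum: t=0:+1/2880 t=1:−1/576 t=2:+1/2880 = -1/960
3j²(2 5 5; 0 0 0) = Δ·Π!·Σ² = 10/429  (sign +1)
sum: t=1:−1/10080 t=2:+1/2880 = 1/4032
3j²(2 5 5; -1 3 -2) = Δ·Π!·Σ² = 10/429  (sign -1)
combine: 4πI² = 605·10/429·10/429 = 500/1521
take √, sign -1: I = -0.16173926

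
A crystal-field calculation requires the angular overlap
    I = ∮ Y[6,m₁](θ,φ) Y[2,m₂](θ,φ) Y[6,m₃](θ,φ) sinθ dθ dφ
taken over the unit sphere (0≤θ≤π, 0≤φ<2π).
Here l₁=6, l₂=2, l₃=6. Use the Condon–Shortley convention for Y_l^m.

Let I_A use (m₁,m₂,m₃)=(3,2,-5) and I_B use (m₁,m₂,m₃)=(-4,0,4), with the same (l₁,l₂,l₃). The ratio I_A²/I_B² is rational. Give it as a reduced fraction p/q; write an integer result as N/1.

l's match ⇒ only the (l;m) 3-j factors differ between A and B.
A: triangle coeff Δ(6,2,6) = 1/90090; Σ_t [2,2]: t=2:+1/1451520 = 1/1451520; (3j)²=1/91 [(6 2 6; 3 2 -5)], sign=-1
B: triangle coeff Δ(6,2,6) = 1/90090; Σ_t [0,2]: t=0:+1/14515200 t=1:−1/362880 t=2:+1/322560 = 1/2419200; (3j)²=2/5005 [(6 2 6; -4 0 4)], sign=+1
I_A²/I_B² = (1/91)/(2/5005) = 55/2

55/2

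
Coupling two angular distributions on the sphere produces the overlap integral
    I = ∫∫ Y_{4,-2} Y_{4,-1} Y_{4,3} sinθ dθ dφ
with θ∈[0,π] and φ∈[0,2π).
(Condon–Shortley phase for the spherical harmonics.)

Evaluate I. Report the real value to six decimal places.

-0.063661

Checks pass: Σm=0; 12 even; l₃=4∈[0,8].
(2·4+1)(2·4+1)(2·4+1) = 729
Δ: 4! 4! 4! / 13! → 1/450450
sum: t=0:+1/13824 t=1:−1/216 t=2:+1/64 t=3:−1/216 t=4:+1/13824 = 5/768
3j²(4 4 4; 0 0 0) = Δ·Π!·Σ² = 18/1001  (sign +1)
sum: t=2:+1/576 t=3:−1/864 = 1/1728
3j²(4 4 4; -2 -1 3) = Δ·Π!·Σ² = 5/1287  (sign -1)
combine: 4πI² = 729·18/1001·5/1287 = 7290/143143
take √, sign -1: I = -0.06366105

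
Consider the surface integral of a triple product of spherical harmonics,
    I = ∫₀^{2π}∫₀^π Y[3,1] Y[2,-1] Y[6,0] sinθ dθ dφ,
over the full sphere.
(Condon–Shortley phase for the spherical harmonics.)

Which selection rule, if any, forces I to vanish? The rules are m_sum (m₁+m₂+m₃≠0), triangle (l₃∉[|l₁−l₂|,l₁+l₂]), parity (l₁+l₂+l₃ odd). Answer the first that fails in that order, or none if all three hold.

m₁+m₂+m₃ = 1 − 1 + 0 = 0  ✓
triangle: |3−2|=1 ≤ l₃=6 ≤ 3+2=5  ✗
parity: l₁+l₂+l₃ = 11 is odd

triangle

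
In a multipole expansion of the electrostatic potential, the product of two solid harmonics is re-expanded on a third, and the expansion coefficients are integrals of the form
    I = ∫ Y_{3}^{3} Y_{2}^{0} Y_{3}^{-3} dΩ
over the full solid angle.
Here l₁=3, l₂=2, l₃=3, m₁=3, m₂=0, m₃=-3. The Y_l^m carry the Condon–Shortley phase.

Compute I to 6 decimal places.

0.210261

m-sum 0 ✓  L=8 even ✓  1≤3≤5 ✓
Π(2lᵢ+1) = 7×5×7 = 245
triangle coeff Δ(3,2,3) = 1/3780
Σ_t [0,2]: t=0:+1/24 t=1:−1/4 t=2:+1/24 = -1/6
(3j)²=4/105 [(3 2 3; 0 0 0)], sign=+1
Σ_t [0,0]: t=0:+1/96 = 1/96
(3j)²=5/84 [(3 2 3; 3 0 -3)], sign=+1
⇒ 4πI² = 5/9
I = (+1)√(5/9/(4π)) = 0.21026104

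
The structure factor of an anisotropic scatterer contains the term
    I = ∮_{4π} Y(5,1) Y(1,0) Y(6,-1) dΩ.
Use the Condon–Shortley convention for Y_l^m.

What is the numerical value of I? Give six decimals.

Rules hold: Σm=0, L=12 even, 4≤6≤6.
N = 11·3·13 = 429
Δ = 0!·10!·2!/13! = 1/858
Racah Σ t=0..0: t=0:+1/14400 = 1/14400
⇒ 3j(5 1 6; 0 0 0)² = 6/143, sgn +1
Racah Σ t=0..0: t=0:+1/17280 = 1/17280
⇒ 3j(5 1 6; 1 0 -1)² = 35/858, sgn -1
4πI² = N·(3j₀)²·(3jₘ)² = 105/143
I = -1·√(0.734266/4π) = -0.24172507

-0.241725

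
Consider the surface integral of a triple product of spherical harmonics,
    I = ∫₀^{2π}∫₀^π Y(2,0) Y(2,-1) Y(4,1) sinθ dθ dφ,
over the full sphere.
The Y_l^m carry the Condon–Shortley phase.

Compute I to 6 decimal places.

-0.220728

Rules hold: Σm=0, L=8 even, 0≤4≤4.
N = 5·5·9 = 225
Δ = 0!·4!·4!/9! = 1/630
Racah Σ t=0..0: t=0:+1/16 = 1/16
⇒ 3j(2 2 4; 0 0 0)² = 2/35, sgn +1
Racah Σ t=0..0: t=0:+1/24 = 1/24
⇒ 3j(2 2 4; 0 -1 1)² = 1/21, sgn -1
4πI² = N·(3j₀)²·(3jₘ)² = 30/49
I = -1·√(0.612245/4π) = -0.22072812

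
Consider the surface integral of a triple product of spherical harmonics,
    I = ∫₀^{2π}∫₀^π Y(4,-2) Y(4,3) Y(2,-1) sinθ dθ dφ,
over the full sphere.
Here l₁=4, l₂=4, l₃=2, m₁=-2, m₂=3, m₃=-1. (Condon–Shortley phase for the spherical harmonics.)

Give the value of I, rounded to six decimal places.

-0.187702

Checks pass: Σm=0; 10 even; l₃=2∈[0,8].
(2·4+1)(2·4+1)(2·2+1) = 405
Δ: 6! 2! 2! / 11! → 1/13860
sum: t=2:+1/192 t=3:−1/36 t=4:+1/192 = -5/288
3j²(4 4 2; 0 0 0) = Δ·Π!·Σ² = 20/693  (sign -1)
sum: t=5:−1/240 t=6:+1/1440 = -1/288
3j²(4 4 2; -2 3 -1) = Δ·Π!·Σ² = 5/132  (sign +1)
combine: 4πI² = 405·20/693·5/132 = 375/847
take √, sign -1: I = -0.18770204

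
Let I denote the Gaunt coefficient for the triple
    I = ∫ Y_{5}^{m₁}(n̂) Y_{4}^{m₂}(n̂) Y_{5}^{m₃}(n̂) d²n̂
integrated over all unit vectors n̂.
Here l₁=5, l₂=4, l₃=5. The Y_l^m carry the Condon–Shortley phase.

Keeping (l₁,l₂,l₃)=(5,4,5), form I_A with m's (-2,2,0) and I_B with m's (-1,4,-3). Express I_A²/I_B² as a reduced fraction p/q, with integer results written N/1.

7/20

Shared (l₁,l₂,l₃)=(5,4,5): N and (l;000)² cancel in I_A²/I_B².
A: Δ = 4!·6!·4!/15! = 1/3153150; Racah Σ t=2..4: t=2:+1/11520 t=3:−1/1728 t=4:+1/3456 = -7/34560; ⇒ 3j(5 4 5; -2 2 0)² = 7/858, sgn +1
B: Δ = 4!·6!·4!/15! = 1/3153150; Racah Σ t=4..4: t=4:+1/27648 = 1/27648; ⇒ 3j(5 4 5; -1 4 -3)² = 10/429, sgn +1
I_A²/I_B² = (7/858)/(10/429) = 7/20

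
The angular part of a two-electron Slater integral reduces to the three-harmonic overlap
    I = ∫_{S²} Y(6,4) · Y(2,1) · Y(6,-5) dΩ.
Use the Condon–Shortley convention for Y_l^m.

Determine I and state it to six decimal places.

Rules hold: Σm=0, L=14 even, 4≤6≤8.
N = 13·5·13 = 845
Δ = 2!·10!·2!/15! = 1/90090
Racah Σ t=0..2: t=0:+1/69120 t=1:−1/14400 t=2:+1/69120 = -7/172800
⇒ 3j(6 2 6; 0 0 0)² = 14/715, sgn -1
Racah Σ t=1..2: t=1:−1/725760 t=2:+1/7257600 = -1/806400
⇒ 3j(6 2 6; 4 1 -5)² = 27/910, sgn +1
4πI² = N·(3j₀)²·(3jₘ)² = 27/55
I = -1·√(0.490909/4π) = -0.19764945

-0.197649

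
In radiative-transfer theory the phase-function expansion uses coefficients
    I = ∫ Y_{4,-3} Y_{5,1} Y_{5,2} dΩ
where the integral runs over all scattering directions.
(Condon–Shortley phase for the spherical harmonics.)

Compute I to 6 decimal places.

Rules hold: Σm=0, L=14 even, 1≤5≤9.
N = 9·11·11 = 1089
Δ = 4!·4!·6!/15! = 1/3153150
Racah Σ t=0..4: t=0:+1/69120 t=1:−1/1728 t=2:+1/576 t=3:−1/1728 t=4:+1/69120 = 7/11520
⇒ 3j(4 5 5; 0 0 0)² = 2/143, sgn -1
Racah Σ t=3..4: t=3:−1/5184 t=4:+1/6912 = -1/20736
⇒ 3j(4 5 5; -3 1 2)² = 5/2574, sgn +1
4πI² = N·(3j₀)²·(3jₘ)² = 5/169
I = -1·√(0.0295858/4π) = -0.04852178

-0.048522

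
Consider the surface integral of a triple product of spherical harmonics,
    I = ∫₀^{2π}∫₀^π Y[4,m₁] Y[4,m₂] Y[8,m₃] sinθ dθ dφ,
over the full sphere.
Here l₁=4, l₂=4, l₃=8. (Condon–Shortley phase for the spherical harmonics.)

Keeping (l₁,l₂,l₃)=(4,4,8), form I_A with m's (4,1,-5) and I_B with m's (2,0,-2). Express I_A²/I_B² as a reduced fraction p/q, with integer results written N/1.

143/350

l's match ⇒ only the (l;m) 3-j factors differ between A and B.
A: triangle coeff Δ(4,4,8) = 1/218790; Σ_t [0,0]: t=0:+1/29030400 = 1/29030400; (3j)²=1/170 [(4 4 8; 4 1 -5)], sign=-1
B: triangle coeff Δ(4,4,8) = 1/218790; Σ_t [0,0]: t=0:+1/829440 = 1/829440; (3j)²=35/2431 [(4 4 8; 2 0 -2)], sign=+1
I_A²/I_B² = (1/170)/(35/2431) = 143/350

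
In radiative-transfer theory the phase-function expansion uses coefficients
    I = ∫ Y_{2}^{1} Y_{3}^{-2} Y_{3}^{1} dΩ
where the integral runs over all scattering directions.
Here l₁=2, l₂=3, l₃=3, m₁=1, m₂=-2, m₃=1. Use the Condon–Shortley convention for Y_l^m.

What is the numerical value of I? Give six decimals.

0.162868

Rules hold: Σm=0, L=8 even, 1≤3≤5.
N = 5·7·7 = 245
Δ = 2!·2!·4!/9! = 1/3780
Racah Σ t=0..2: t=0:+1/24 t=1:−1/4 t=2:+1/24 = -1/6
⇒ 3j(2 3 3; 0 0 0)² = 4/105, sgn +1
Racah Σ t=0..1: t=0:+1/12 t=1:−1/48 = 1/16
⇒ 3j(2 3 3; 1 -2 1)² = 1/28, sgn +1
4πI² = N·(3j₀)²·(3jₘ)² = 1/3
I = +1·√(0.333333/4π) = 0.16286750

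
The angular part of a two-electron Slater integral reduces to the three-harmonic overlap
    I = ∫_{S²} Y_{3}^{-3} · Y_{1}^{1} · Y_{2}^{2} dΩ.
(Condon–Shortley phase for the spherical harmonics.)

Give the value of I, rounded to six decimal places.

m-sum 0 ✓  L=6 even ✓  2≤2≤4 ✓
Π(2lᵢ+1) = 7×3×5 = 105
triangle coeff Δ(3,1,2) = 1/105
Σ_t [1,1]: t=1:−1/4 = -1/4
(3j)²=3/35 [(3 1 2; 0 0 0)], sign=-1
Σ_t [2,2]: t=2:+1/48 = 1/48
(3j)²=1/7 [(3 1 2; -3 1 2)], sign=+1
⇒ 4πI² = 9/7
I = (-1)√(9/7/(4π)) = -0.31986543

-0.319865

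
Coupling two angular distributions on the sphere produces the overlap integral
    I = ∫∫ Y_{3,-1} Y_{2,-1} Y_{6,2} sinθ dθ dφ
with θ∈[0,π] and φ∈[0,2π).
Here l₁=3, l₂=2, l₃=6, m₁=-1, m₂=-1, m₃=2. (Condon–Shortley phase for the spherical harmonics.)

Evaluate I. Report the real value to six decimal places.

|3−2|≤6≤3+2 violated ⇒ I = 0

0.000000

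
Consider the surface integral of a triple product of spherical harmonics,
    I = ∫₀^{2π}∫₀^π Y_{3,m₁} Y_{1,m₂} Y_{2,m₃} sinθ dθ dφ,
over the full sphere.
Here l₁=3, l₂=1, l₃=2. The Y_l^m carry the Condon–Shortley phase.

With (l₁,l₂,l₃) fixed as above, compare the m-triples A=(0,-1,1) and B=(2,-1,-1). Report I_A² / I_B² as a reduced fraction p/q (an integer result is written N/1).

3/10

Same 3,1,2: normalisation and zero-m 3j drop out of the ratio.
A: Δ: 2! 4! 0! / 7! → 1/105; sum: t=0:+1/12 = 1/12; 3j²(3 1 2; 0 -1 1) = Δ·Π!·Σ² = 1/35  (sign -1)
B: Δ: 2! 4! 0! / 7! → 1/105; sum: t=0:+1/12 = 1/12; 3j²(3 1 2; 2 -1 -1) = Δ·Π!·Σ² = 2/21  (sign -1)
I_A²/I_B² = (1/35)/(2/21) = 3/10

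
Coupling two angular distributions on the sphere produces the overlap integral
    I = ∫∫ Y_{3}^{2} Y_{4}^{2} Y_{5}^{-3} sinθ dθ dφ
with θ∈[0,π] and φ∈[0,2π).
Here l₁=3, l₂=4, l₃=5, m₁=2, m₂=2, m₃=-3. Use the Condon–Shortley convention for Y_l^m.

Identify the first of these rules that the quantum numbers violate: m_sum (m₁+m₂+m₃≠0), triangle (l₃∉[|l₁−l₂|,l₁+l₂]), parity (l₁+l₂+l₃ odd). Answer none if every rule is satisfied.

m_sum

m₁+m₂+m₃ = 2 + 2 − 3 = 1  ✗
triangle: |3−4|=1 ≤ l₃=5 ≤ 3+4=7
parity: l₁+l₂+l₃ = 12 is even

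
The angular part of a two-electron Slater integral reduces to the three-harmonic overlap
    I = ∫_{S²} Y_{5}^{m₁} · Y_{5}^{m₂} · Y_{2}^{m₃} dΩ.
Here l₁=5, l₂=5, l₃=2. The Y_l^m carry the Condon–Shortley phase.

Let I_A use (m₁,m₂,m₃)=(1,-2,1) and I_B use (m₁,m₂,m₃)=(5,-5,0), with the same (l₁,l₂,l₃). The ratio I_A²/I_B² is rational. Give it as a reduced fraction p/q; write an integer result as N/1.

14/75

Shared (l₁,l₂,l₃)=(5,5,2): N and (l;000)² cancel in I_A²/I_B².
A: Δ = 8!·2!·2!/13! = 1/38610; Racah Σ t=2..3: t=2:+1/2880 t=3:−1/1440 = -1/2880; ⇒ 3j(5 5 2; 1 -2 1)² = 7/715, sgn +1
B: Δ = 8!·2!·2!/13! = 1/38610; Racah Σ t=0..0: t=0:+1/161280 = 1/161280; ⇒ 3j(5 5 2; 5 -5 0)² = 15/286, sgn +1
I_A²/I_B² = (7/715)/(15/286) = 14/75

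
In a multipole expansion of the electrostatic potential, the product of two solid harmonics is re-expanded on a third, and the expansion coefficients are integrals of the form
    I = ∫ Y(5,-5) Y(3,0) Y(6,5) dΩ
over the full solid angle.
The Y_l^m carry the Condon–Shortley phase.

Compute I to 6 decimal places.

0.207001

m-sum 0 ✓  L=14 even ✓  2≤6≤8 ✓
Π(2lᵢ+1) = 11×7×13 = 1001
triangle coeff Δ(5,3,6) = 1/675675
Σ_t [0,2]: t=0:+1/8640 t=1:−1/2304 t=2:+1/8640 = -7/34560
(3j)²=7/429 [(5 3 6; 0 0 0)], sign=-1
Σ_t [2,2]: t=2:+1/483840 = 1/483840
(3j)²=3/91 [(5 3 6; -5 0 5)], sign=-1
⇒ 4πI² = 7/13
I = (+1)√(7/13/(4π)) = 0.20700098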